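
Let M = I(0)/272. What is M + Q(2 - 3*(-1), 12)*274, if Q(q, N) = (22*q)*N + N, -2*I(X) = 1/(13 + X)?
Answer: 2581053695/7072 ≈ 3.6497e+5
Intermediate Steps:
I(X) = -1/(2*(13 + X))
Q(q, N) = N + 22*N*q (Q(q, N) = 22*N*q + N = N + 22*N*q)
M = -1/7072 (M = -1/(26 + 2*0)/272 = -1/(26 + 0)*(1/272) = -1/26*(1/272) = -1*1/26*(1/272) = -1/26*1/272 = -1/7072 ≈ -0.00014140)
M + Q(2 - 3*(-1), 12)*274 = -1/7072 + (12*(1 + 22*(2 - 3*(-1))))*274 = -1/7072 + (12*(1 + 22*(2 + 3)))*274 = -1/7072 + (12*(1 + 22*5))*274 = -1/7072 + (12*(1 + 110))*274 = -1/7072 + (12*111)*274 = -1/7072 + 1332*274 = -1/7072 + 364968 = 2581053695/7072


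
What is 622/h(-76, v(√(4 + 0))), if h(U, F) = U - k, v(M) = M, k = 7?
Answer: -622/83 ≈ -7.4940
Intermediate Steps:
h(U, F) = -7 + U (h(U, F) = U - 1*7 = U - 7 = -7 + U)
622/h(-76, v(√(4 + 0))) = 622/(-7 - 76) = 622/(-83) = 622*(-1/83) = -622/83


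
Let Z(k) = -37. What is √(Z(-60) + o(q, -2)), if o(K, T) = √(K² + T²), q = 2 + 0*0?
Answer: √(-37 + 2*√2) ≈ 5.8456*I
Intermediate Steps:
q = 2 (q = 2 + 0 = 2)
√(Z(-60) + o(q, -2)) = √(-37 + √(2² + (-2)²)) = √(-37 + √(4 + 4)) = √(-37 + √8) = √(-37 + 2*√2)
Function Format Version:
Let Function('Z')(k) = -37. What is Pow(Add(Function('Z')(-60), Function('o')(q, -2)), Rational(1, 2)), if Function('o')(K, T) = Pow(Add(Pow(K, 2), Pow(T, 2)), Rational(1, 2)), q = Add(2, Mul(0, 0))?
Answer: Pow(Add(-37, Mul(2, Pow(2, Rational(1, 2)))), Rational(1, 2)) ≈ Mul(5.8456, I)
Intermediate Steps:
q = 2 (q = Add(2, 0) = 2)
Pow(Add(Function('Z')(-60), Function('o')(q, -2)), Rational(1, 2)) = Pow(Add(-37, Pow(Add(Pow(2, 2), Pow(-2, 2)), Rational(1, 2))), Rational(1, 2)) = Pow(Add(-37, Pow(Add(4, 4), Rational(1, 2))), Rational(1, 2)) = Pow(Add(-37, Pow(8, Rational(1, 2))), Rational(1, 2)) = Pow(Add(-37, Mul(2, Pow(2, Rational(1, 2)))), Rational(1, 2))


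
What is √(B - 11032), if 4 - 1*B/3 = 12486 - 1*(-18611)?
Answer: I*√104311 ≈ 322.97*I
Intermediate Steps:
B = -93279 (B = 12 - 3*(12486 - 1*(-18611)) = 12 - 3*(12486 + 18611) = 12 - 3*31097 = 12 - 93291 = -93279)
√(B - 11032) = √(-93279 - 11032) = √(-104311) = I*√104311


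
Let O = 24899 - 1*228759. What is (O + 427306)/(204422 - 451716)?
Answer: -111723/123647 ≈ -0.90356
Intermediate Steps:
O = -203860 (O = 24899 - 228759 = -203860)
(O + 427306)/(204422 - 451716) = (-203860 + 427306)/(204422 - 451716) = 223446/(-247294) = 223446*(-1/247294) = -111723/123647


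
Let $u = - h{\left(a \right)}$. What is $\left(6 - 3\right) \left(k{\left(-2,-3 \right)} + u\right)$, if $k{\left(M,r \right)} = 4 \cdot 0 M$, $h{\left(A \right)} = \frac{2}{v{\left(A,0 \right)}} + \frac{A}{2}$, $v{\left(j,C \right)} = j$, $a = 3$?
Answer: $- \frac{13}{2} \approx -6.5$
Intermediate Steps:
$h{\left(A \right)} = \frac{A}{2} + \frac{2}{A}$ ($h{\left(A \right)} = \frac{2}{A} + \frac{A}{2} = \frac{A}{2} + \frac{2}{A}$)
$k{\left(M,r \right)} = 0$ ($k{\left(M,r \right)} = 0 M = 0$)
$u = - \frac{13}{6}$ ($u = - (\frac{1}{2} \cdot 3 + \frac{2}{3}) = - (\frac{3}{2} + 2 \cdot \frac{1}{3}) = - (\frac{3}{2} + \frac{2}{3}) = \left(-1\right) \frac{13}{6} = - \frac{13}{6} \approx -2.1667$)
$\left(6 - 3\right) \left(k{\left(-2,-3 \right)} + u\right) = \left(6 - 3\right) \left(0 - \frac{13}{6}\right) = 3 \left(- \frac{13}{6}\right) = - \frac{13}{2}$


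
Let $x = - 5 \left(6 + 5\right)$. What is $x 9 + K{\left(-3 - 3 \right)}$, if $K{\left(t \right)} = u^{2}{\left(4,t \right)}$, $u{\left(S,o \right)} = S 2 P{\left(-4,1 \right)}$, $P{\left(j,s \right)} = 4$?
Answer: $529$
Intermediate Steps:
$x = -55$ ($x = \left(-5\right) 11 = -55$)
$u{\left(S,o \right)} = 8 S$ ($u{\left(S,o \right)} = S 2 \cdot 4 = 2 S 4 = 8 S$)
$K{\left(t \right)} = 1024$ ($K{\left(t \right)} = \left(8 \cdot 4\right)^{2} = 32^{2} = 1024$)
$x 9 + K{\left(-3 - 3 \right)} = \left(-55\right) 9 + 1024 = -495 + 1024 = 529$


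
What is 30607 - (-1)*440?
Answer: 31047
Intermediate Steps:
30607 - (-1)*440 = 30607 - 1*(-440) = 30607 + 440 = 31047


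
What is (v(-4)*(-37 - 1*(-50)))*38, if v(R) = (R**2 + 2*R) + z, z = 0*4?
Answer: 3952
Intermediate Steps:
z = 0
v(R) = R**2 + 2*R (v(R) = (R**2 + 2*R) + 0 = R**2 + 2*R)
(v(-4)*(-37 - 1*(-50)))*38 = ((-4*(2 - 4))*(-37 - 1*(-50)))*38 = ((-4*(-2))*(-37 + 50))*38 = (8*13)*38 = 104*38 = 3952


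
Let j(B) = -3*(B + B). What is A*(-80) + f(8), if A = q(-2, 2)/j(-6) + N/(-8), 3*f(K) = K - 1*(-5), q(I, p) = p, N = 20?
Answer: 1799/9 ≈ 199.89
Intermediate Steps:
j(B) = -6*B
f(K) = 5/3 + K/3 (f(K) = (K - 1*(-5))/3 = (K + 5)/3 = (5 + K)/3 = 5/3 + K/3)
A = -22/9 (A = 2/((-6*(-6))) + 20/(-8) = 2/36 + 20*(-⅛) = 2*(1/36) - 5/2 = 1/18 - 5/2 = -22/9 ≈ -2.4444)
A*(-80) + f(8) = -22/9*(-80) + (5/3 + (⅓)*8) = 1760/9 + (5/3 + 8/3) = 1760/9 + 13/3 = 1799/9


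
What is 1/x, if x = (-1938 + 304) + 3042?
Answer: 1/1408 ≈ 0.00071023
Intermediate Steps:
x = 1408 (x = -1634 + 3042 = 1408)
1/x = 1/1408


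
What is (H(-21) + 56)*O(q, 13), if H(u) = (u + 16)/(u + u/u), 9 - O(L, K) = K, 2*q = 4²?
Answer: -225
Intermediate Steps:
q = 8 (q = (½)*4² = (½)*16 = 8)
O(L, K) = 9 - K
H(u) = (16 + u)/(1 + u) (H(u) = (16 + u)/(u + 1) = (16 + u)/(1 + u))
(H(-21) + 56)*O(q, 13) = ((16 - 21)/(1 - 21) + 56)*(9 - 1*13) = (-5/(-20) + 56)*(9 - 13) = (-1/20*(-5) + 56)*(-4) = (¼ + 56)*(-4) = (225/4)*(-4) = -225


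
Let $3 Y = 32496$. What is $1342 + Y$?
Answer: $12174$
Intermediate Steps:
$Y = 10832$ ($Y = \frac{1}{3} \cdot 32496 = 10832$)
$1342 + Y = 1342 + 10832 = 12174$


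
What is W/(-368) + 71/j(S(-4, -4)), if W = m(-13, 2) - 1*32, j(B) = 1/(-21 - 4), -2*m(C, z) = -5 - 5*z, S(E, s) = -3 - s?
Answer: -1306351/736 ≈ -1774.9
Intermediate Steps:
m(C, z) = 5/2 + 5*z/2 (m(C, z) = -(-5 - 5*z)/2 = 5/2 + 5*z/2)
j(B) = -1/25 (j(B) = 1/(-25) = -1/25)
W = -49/2 (W = (5/2 + (5/2)*2) - 1*32 = (5/2 + 5) - 32 = 15/2 - 32 = -49/2 ≈ -24.500)
W/(-368) + 71/j(S(-4, -4)) = -49/2/(-368) + 71/(-1/25) = -49/2*(-1/368) + 71*(-25) = 49/736 - 1775 = -1306351/736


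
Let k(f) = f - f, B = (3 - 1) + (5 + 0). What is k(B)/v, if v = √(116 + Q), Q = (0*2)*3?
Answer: 0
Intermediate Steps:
B = 7 (B = 2 + 5 = 7)
Q = 0 (Q = 0*3 = 0)
k(f) = 0
v = 2*√29 (v = √(116 + 0) = √116 = 2*√29 ≈ 10.770)
k(B)/v = 0/((2*√29)) = 0*(√29/58) = 0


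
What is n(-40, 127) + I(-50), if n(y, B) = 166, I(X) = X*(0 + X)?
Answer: 2666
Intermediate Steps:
I(X) = X² (I(X) = X*X = X²)
n(-40, 127) + I(-50) = 166 + (-50)² = 166 + 2500 = 2666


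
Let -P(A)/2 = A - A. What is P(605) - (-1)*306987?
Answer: 306987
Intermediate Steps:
P(A) = 0 (P(A) = -2*(A - A) = -2*0 = 0)
P(605) - (-1)*306987 = 0 - (-1)*306987 = 0 - 1*(-306987) = 0 + 306987 = 306987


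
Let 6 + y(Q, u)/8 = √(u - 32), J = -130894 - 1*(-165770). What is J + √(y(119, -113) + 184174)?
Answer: 34876 + √(184126 + 8*I*√145) ≈ 35305.0 + 0.11225*I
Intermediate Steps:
J = 34876 (J = -130894 + 165770 = 34876)
y(Q, u) = -48 + 8*√(-32 + u) (y(Q, u) = -48 + 8*√(u - 32) = -48 + 8*√(-32 + u))
J + √(y(119, -113) + 184174) = 34876 + √((-48 + 8*√(-32 - 113)) + 184174) = 34876 + √((-48 + 8*√(-145)) + 184174) = 34876 + √((-48 + 8*(I*√145)) + 184174) = 34876 + √((-48 + 8*I*√145) + 184174) = 34876 + √(184126 + 8*I*√145)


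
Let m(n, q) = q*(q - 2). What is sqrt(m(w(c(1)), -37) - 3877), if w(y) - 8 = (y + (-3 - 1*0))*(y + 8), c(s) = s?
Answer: I*sqrt(2434) ≈ 49.336*I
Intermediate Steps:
w(y) = 8 + (-3 + y)*(8 + y) (w(y) = 8 + (y + (-3 - 1*0))*(y + 8) = 8 + (y + (-3 + 0))*(8 + y) = 8 + (y - 3)*(8 + y) = 8 + (-3 + y)*(8 + y))
m(n, q) = q*(-2 + q)
sqrt(m(w(c(1)), -37) - 3877) = sqrt(-37*(-2 - 37) - 3877) = sqrt(-37*(-39) - 3877) = sqrt(1443 - 3877) = sqrt(-2434) = I*sqrt(2434)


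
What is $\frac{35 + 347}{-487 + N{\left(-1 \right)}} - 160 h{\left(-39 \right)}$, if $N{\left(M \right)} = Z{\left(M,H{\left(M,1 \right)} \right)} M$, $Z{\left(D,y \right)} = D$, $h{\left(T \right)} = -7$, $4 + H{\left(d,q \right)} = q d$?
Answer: $\frac{271969}{243} \approx 1119.2$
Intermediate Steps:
$H{\left(d,q \right)} = -4 + d q$ ($H{\left(d,q \right)} = -4 + q d = -4 + d q$)
$N{\left(M \right)} = M^{2}$ ($N{\left(M \right)} = M M = M^{2}$)
$\frac{35 + 347}{-487 + N{\left(-1 \right)}} - 160 h{\left(-39 \right)} = \frac{35 + 347}{-487 + \left(-1\right)^{2}} - -1120 = \frac{382}{-487 + 1} + 1120 = \frac{382}{-486} + 1120 = 382 \left(- \frac{1}{486}\right) + 1120 = - \frac{191}{243} + 1120 = \frac{271969}{243}$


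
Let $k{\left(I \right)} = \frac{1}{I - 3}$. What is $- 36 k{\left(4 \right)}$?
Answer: $-36$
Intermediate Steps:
$k{\left(I \right)} = \frac{1}{-3 + I}$
$- 36 k{\left(4 \right)} = - \frac{36}{-3 + 4} = - \frac{36}{1} = \left(-36\right) 1 = -36$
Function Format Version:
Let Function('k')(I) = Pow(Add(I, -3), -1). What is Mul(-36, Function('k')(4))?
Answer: -36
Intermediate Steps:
Function('k')(I) = Pow(Add(-3, I), -1)
Mul(-36, Function('k')(4)) = Mul(-36, Pow(Add(-3, 4), -1)) = Mul(-36, Pow(1, -1)) = Mul(-36, 1) = -36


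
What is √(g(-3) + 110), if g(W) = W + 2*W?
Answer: √101 ≈ 10.050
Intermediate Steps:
g(W) = 3*W
√(g(-3) + 110) = √(3*(-3) + 110) = √(-9 + 110) = √101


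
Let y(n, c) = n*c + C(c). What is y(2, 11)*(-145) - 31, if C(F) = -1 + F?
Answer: -4671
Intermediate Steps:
y(n, c) = -1 + c + c*n (y(n, c) = n*c + (-1 + c) = c*n + (-1 + c) = -1 + c + c*n)
y(2, 11)*(-145) - 31 = (-1 + 11 + 11*2)*(-145) - 31 = (-1 + 11 + 22)*(-145) - 31 = 32*(-145) - 31 = -4640 - 31 = -4671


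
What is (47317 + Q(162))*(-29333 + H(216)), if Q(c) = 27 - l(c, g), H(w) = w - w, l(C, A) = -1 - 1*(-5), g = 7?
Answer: -1388624220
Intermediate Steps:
l(C, A) = 4 (l(C, A) = -1 + 5 = 4)
H(w) = 0
Q(c) = 23 (Q(c) = 27 - 1*4 = 27 - 4 = 23)
(47317 + Q(162))*(-29333 + H(216)) = (47317 + 23)*(-29333 + 0) = 47340*(-29333) = -1388624220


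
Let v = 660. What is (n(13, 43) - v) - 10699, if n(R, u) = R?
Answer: -11346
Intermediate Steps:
(n(13, 43) - v) - 10699 = (13 - 1*660) - 10699 = (13 - 660) - 10699 = -647 - 10699 = -11346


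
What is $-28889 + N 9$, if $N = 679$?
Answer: $-22778$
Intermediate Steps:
$-28889 + N 9 = -28889 + 679 \cdot 9 = -28889 + 6111 = -22778$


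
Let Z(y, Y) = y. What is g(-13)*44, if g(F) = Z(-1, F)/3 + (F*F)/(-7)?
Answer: -22616/21 ≈ -1077.0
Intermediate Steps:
g(F) = -⅓ - F²/7 (g(F) = -1/3 + (F*F)/(-7) = -1*⅓ + F²*(-⅐) = -⅓ - F²/7)
g(-13)*44 = (-⅓ - ⅐*(-13)²)*44 = (-⅓ - ⅐*169)*44 = (-⅓ - 169/7)*44 = -514/21*44 = -22616/21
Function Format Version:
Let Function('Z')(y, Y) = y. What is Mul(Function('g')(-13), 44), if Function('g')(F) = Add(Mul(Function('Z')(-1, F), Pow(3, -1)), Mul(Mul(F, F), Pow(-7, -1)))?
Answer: Rational(-22616, 21) ≈ -1077.0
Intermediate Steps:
Function('g')(F) = Add(Rational(-1, 3), Mul(Rational(-1, 7), Pow(F, 2))) (Function('g')(F) = Add(Mul(-1, Pow(3, -1)), Mul(Mul(F, F), Pow(-7, -1))) = Add(Mul(-1, Rational(1, 3)), Mul(Pow(F, 2), Rational(-1, 7))) = Add(Rational(-1, 3), Mul(Rational(-1, 7), Pow(F, 2))))
Mul(Function('g')(-13), 44) = Mul(Add(Rational(-1, 3), Mul(Rational(-1, 7), Pow(-13, 2))), 44) = Mul(Add(Rational(-1, 3), Mul(Rational(-1, 7), 169)), 44) = Mul(Add(Rational(-1, 3), Rational(-169, 7)), 44) = Mul(Rational(-514, 21), 44) = Rational(-22616, 21)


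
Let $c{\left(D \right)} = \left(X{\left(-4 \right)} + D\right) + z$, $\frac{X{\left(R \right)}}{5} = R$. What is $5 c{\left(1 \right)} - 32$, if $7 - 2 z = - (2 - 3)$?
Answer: $-112$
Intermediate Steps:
$X{\left(R \right)} = 5 R$
$z = 3$ ($z = \frac{7}{2} - \frac{\left(-1\right) \left(2 - 3\right)}{2} = \frac{7}{2} - \frac{\left(-1\right) \left(-1\right)}{2} = \frac{7}{2} - \frac{1}{2} = 3$)
$c{\left(D \right)} = -17 + D$ ($c{\left(D \right)} = \left(5 \left(-4\right) + D\right) + 3 = \left(-20 + D\right) + 3 = -17 + D$)
$5 c{\left(1 \right)} - 32 = 5 \left(-17 + 1\right) - 32 = 5 \left(-16\right) - 32 = -80 - 32 = -112$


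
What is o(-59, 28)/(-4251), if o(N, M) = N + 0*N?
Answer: 59/4251 ≈ 0.013879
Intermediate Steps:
o(N, M) = N (o(N, M) = N + 0 = N)
o(-59, 28)/(-4251) = -59/(-4251) = -59*(-1/4251) = 59/4251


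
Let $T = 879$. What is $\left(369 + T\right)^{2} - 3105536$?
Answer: $-1548032$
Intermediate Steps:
$\left(369 + T\right)^{2} - 3105536 = \left(369 + 879\right)^{2} - 3105536 = 1248^{2} - 3105536 = 1557504 - 3105536 = -1548032$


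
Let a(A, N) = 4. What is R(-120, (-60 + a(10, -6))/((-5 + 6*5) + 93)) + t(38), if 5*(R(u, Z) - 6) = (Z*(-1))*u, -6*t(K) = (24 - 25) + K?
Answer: -4091/354 ≈ -11.557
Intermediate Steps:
t(K) = ⅙ - K/6 (t(K) = -((24 - 25) + K)/6 = -(-1 + K)/6 = ⅙ - K/6)
R(u, Z) = 6 - Z*u/5 (R(u, Z) = 6 + ((Z*(-1))*u)/5 = 6 + ((-Z)*u)/5 = 6 + (-Z*u)/5 = 6 - Z*u/5)
R(-120, (-60 + a(10, -6))/((-5 + 6*5) + 93)) + t(38) = (6 - ⅕*(-60 + 4)/((-5 + 6*5) + 93)*(-120)) + (⅙ - ⅙*38) = (6 - ⅕*(-56/((-5 + 30) + 93))*(-120)) + (⅙ - 19/3) = (6 - ⅕*(-56/(25 + 93))*(-120)) - 37/6 = (6 - ⅕*(-56/118)*(-120)) - 37/6 = (6 - ⅕*(-56*1/118)*(-120)) - 37/6 = (6 - ⅕*(-28/59)*(-120)) - 37/6 = (6 - 672/59) - 37/6 = -318/59 - 37/6 = -4091/354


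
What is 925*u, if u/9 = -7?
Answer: -58275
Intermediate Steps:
u = -63 (u = 9*(-7) = -63)
925*u = 925*(-63) = -58275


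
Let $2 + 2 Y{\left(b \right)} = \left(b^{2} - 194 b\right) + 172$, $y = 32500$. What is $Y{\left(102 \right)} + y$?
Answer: $27893$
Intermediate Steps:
$Y{\left(b \right)} = 85 + \frac{b^{2}}{2} - 97 b$ ($Y{\left(b \right)} = -1 + \frac{\left(b^{2} - 194 b\right) + 172}{2} = -1 + \frac{172 + b^{2} - 194 b}{2} = -1 + \left(86 + \frac{b^{2}}{2} - 97 b\right) = 85 + \frac{b^{2}}{2} - 97 b$)
$Y{\left(102 \right)} + y = \left(85 + \frac{102^{2}}{2} - 9894\right) + 32500 = \left(85 + \frac{1}{2} \cdot 10404 - 9894\right) + 32500 = \left(85 + 5202 - 9894\right) + 32500 = -4607 + 32500 = 27893$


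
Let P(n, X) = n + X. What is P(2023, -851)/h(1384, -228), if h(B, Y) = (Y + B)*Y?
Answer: -293/65892 ≈ -0.0044467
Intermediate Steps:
h(B, Y) = Y*(B + Y) (h(B, Y) = (B + Y)*Y = Y*(B + Y))
P(n, X) = X + n
P(2023, -851)/h(1384, -228) = (-851 + 2023)/((-228*(1384 - 228))) = 1172/((-228*1156)) = 1172/(-263568) = 1172*(-1/263568) = -293/65892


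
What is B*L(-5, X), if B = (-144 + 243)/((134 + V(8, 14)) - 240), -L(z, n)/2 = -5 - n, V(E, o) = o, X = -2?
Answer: -297/46 ≈ -6.4565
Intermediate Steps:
L(z, n) = 10 + 2*n (L(z, n) = -2*(-5 - n) = 10 + 2*n)
B = -99/92 (B = (-144 + 243)/((134 + 14) - 240) = 99/(148 - 240) = 99/(-92) = 99*(-1/92) = -99/92 ≈ -1.0761)
B*L(-5, X) = -99*(10 + 2*(-2))/92 = -99*(10 - 4)/92 = -99/92*6 = -297/46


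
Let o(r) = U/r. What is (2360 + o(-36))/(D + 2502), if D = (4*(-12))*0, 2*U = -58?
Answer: 84989/90072 ≈ 0.94357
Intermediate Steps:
U = -29 (U = (1/2)*(-58) = -29)
D = 0 (D = -48*0 = 0)
o(r) = -29/r
(2360 + o(-36))/(D + 2502) = (2360 - 29/(-36))/(0 + 2502) = (2360 - 29*(-1/36))/2502 = (2360 + 29/36)*(1/2502) = (84989/36)*(1/2502) = 84989/90072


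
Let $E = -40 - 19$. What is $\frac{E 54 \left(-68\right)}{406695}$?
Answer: $\frac{72216}{135565} \approx 0.5327$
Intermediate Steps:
$E = -59$ ($E = -40 - 19 = -59$)
$\frac{E 54 \left(-68\right)}{406695} = \frac{\left(-59\right) 54 \left(-68\right)}{406695} = \left(-3186\right) \left(-68\right) \frac{1}{406695} = 216648 \cdot \frac{1}{406695} = \frac{72216}{135565}$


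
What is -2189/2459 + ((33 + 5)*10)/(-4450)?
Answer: -1067547/1094255 ≈ -0.97559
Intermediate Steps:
-2189/2459 + ((33 + 5)*10)/(-4450) = -2189*1/2459 + (38*10)*(-1/4450) = -2189/2459 + 380*(-1/4450) = -2189/2459 - 38/445 = -1067547/1094255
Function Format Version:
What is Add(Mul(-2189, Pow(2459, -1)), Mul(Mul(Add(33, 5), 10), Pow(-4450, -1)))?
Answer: Rational(-1067547, 1094255) ≈ -0.97559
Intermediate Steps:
Add(Mul(-2189, Pow(2459, -1)), Mul(Mul(Add(33, 5), 10), Pow(-4450, -1))) = Add(Mul(-2189, Rational(1, 2459)), Mul(Mul(38, 10), Rational(-1, 4450))) = Add(Rational(-2189, 2459), Mul(380, Rational(-1, 4450))) = Add(Rational(-2189, 2459), Rational(-38, 445)) = Rational(-1067547, 1094255)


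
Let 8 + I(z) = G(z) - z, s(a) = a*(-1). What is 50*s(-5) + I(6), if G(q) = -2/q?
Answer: 707/3 ≈ 235.67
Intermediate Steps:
s(a) = -a
I(z) = -8 - z - 2/z (I(z) = -8 + (-2/z - z) = -8 + (-z - 2/z) = -8 - z - 2/z)
50*s(-5) + I(6) = 50*(-1*(-5)) + (-8 - 1*6 - 2/6) = 50*5 + (-8 - 6 - 2*⅙) = 250 + (-8 - 6 - ⅓) = 250 - 43/3 = 707/3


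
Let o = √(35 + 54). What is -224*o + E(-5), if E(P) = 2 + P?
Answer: -3 - 224*√89 ≈ -2116.2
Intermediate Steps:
o = √89 ≈ 9.4340
-224*o + E(-5) = -224*√89 + (2 - 5) = -224*√89 - 3 = -3 - 224*√89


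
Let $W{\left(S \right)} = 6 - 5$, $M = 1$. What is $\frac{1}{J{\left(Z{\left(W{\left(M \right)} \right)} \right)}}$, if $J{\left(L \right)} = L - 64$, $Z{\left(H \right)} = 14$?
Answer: $- \frac{1}{50} \approx -0.02$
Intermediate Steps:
$W{\left(S \right)} = 1$ ($W{\left(S \right)} = 6 - 5 = 1$)
$J{\left(L \right)} = -64 + L$
$\frac{1}{J{\left(Z{\left(W{\left(M \right)} \right)} \right)}} = \frac{1}{-64 + 14} = \frac{1}{-50} = - \frac{1}{50}$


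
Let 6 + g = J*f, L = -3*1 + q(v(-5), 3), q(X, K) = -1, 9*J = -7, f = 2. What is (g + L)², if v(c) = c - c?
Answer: 10816/81 ≈ 133.53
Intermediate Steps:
v(c) = 0
J = -7/9 (J = (⅑)*(-7) = -7/9 ≈ -0.77778)
L = -4 (L = -3*1 - 1 = -3 - 1 = -4)
g = -68/9 (g = -6 - 7/9*2 = -6 - 14/9 = -68/9 ≈ -7.5556)
(g + L)² = (-68/9 - 4)² = (-104/9)² = 10816/81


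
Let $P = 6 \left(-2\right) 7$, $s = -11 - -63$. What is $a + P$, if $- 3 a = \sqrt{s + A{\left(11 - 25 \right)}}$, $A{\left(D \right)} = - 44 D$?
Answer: $-84 - \frac{2 \sqrt{167}}{3} \approx -92.615$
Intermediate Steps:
$s = 52$ ($s = -11 + 63 = 52$)
$P = -84$ ($P = \left(-12\right) 7 = -84$)
$a = - \frac{2 \sqrt{167}}{3}$ ($a = - \frac{\sqrt{52 - 44 \left(11 - 25\right)}}{3} = - \frac{\sqrt{52 - -616}}{3} = - \frac{\sqrt{52 + 616}}{3} = - \frac{\sqrt{668}}{3} = - \frac{2 \sqrt{167}}{3} \approx -8.6152$)
$a + P = - \frac{2 \sqrt{167}}{3} - 84 = -84 - \frac{2 \sqrt{167}}{3}$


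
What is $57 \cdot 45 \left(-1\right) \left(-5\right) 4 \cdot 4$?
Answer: $205200$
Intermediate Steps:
$57 \cdot 45 \left(-1\right) \left(-5\right) 4 \cdot 4 = 2565 \cdot 5 \cdot 4 \cdot 4 = 2565 \cdot 20 \cdot 4 = 2565 \cdot 80 = 205200$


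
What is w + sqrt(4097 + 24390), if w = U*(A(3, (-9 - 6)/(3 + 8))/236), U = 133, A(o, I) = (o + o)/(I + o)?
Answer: 1463/708 + sqrt(28487) ≈ 170.85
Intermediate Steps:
A(o, I) = 2*o/(I + o) (A(o, I) = (2*o)/(I + o) = 2*o/(I + o))
w = 1463/708 (w = 133*((2*3/((-9 - 6)/(3 + 8) + 3))/236) = 133*((2*3/(-15/11 + 3))*(1/236)) = 133*((2*3/(18/11))*(1/236)) = 133*((2*3*(11/18))*(1/236)) = 133*((11/3)*(1/236)) = 133*(11/708) = 1463/708 ≈ 2.0664)
w + sqrt(4097 + 24390) = 1463/708 + sqrt(4097 + 24390) = 1463/708 + sqrt(28487)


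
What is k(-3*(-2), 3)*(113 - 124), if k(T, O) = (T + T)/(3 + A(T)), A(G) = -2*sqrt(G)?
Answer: 132/5 + 88*sqrt(6)/5 ≈ 69.511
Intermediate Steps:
k(T, O) = 2*T/(3 - 2*sqrt(T)) (k(T, O) = (T + T)/(3 - 2*sqrt(T)) = (2*T)/(3 - 2*sqrt(T)) = 2*T/(3 - 2*sqrt(T)))
k(-3*(-2), 3)*(113 - 124) = (-2*(-3*(-2))/(-3 + 2*sqrt(-3*(-2))))*(113 - 124) = -2*6/(-3 + 2*sqrt(6))*(-11) = -12/(-3 + 2*sqrt(6))*(-11) = 132/(-3 + 2*sqrt(6))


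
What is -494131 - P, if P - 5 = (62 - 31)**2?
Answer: -495097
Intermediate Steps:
P = 966 (P = 5 + (62 - 31)**2 = 5 + 31**2 = 5 + 961 = 966)
-494131 - P = -494131 - 1*966 = -494131 - 966 = -495097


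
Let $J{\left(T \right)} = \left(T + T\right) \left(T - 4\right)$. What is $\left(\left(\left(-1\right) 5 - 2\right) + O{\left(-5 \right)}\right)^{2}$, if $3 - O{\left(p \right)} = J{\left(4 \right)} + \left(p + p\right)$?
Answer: $36$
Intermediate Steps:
$J{\left(T \right)} = 2 T \left(-4 + T\right)$
$O{\left(p \right)} = 3 - 2 p$ ($O{\left(p \right)} = 3 - \left(2 \cdot 4 \left(-4 + 4\right) + \left(p + p\right)\right) = 3 - \left(2 \cdot 4 \cdot 0 + 2 p\right) = 3 - \left(0 + 2 p\right) = 3 - 2 p$)
$\left(\left(\left(-1\right) 5 - 2\right) + O{\left(-5 \right)}\right)^{2} = \left(\left(\left(-1\right) 5 - 2\right) + \left(3 - -10\right)\right)^{2} = \left(\left(-5 - 2\right) + \left(3 + 10\right)\right)^{2} = \left(-7 + 13\right)^{2} = 6^{2} = 36$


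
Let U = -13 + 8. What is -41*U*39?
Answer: 7995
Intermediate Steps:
U = -5
-41*U*39 = -41*(-5)*39 = 205*39 = 7995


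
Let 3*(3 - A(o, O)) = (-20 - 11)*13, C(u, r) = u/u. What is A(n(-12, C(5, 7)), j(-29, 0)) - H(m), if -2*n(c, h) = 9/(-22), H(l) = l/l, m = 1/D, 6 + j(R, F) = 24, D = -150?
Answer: 409/3 ≈ 136.33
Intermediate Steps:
j(R, F) = 18 (j(R, F) = -6 + 24 = 18)
m = -1/150 (m = 1/(-150) = -1/150 ≈ -0.0066667)
H(l) = 1
C(u, r) = 1
n(c, h) = 9/44 (n(c, h) = -9/(2*(-22)) = -9*(-1)/(2*22) = -½*(-9/22) = 9/44)
A(o, O) = 412/3 (A(o, O) = 3 - (-20 - 11)*13/3 = 3 - (-31)*13/3 = 3 - ⅓*(-403) = 3 + 403/3 = 412/3)
A(n(-12, C(5, 7)), j(-29, 0)) - H(m) = 412/3 - 1*1 = 412/3 - 1 = 409/3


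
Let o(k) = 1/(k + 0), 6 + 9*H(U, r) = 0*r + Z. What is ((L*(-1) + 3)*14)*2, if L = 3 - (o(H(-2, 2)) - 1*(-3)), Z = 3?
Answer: 0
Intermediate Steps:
H(U, r) = -⅓ (H(U, r) = -⅔ + (0*r + 3)/9 = -⅔ + (0 + 3)/9 = -⅔ + (⅑)*3 = -⅔ + ⅓ = -⅓)
o(k) = 1/k
L = 3 (L = 3 - (1/(-⅓) - 1*(-3)) = 3 - (-3 + 3) = 3 - 1*0 = 3 + 0 = 3)
((L*(-1) + 3)*14)*2 = ((3*(-1) + 3)*14)*2 = ((-3 + 3)*14)*2 = (0*14)*2 = 0*2 = 0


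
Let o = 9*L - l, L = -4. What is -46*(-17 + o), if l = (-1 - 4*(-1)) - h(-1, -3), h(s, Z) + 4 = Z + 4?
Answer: 2714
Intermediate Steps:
h(s, Z) = Z (h(s, Z) = -4 + (Z + 4) = -4 + (4 + Z) = Z)
l = 6 (l = (-1 - 4*(-1)) - 1*(-3) = (-1 + 4) + 3 = 3 + 3 = 6)
o = -42 (o = 9*(-4) - 1*6 = -36 - 6 = -42)
-46*(-17 + o) = -46*(-17 - 42) = -46*(-59) = 2714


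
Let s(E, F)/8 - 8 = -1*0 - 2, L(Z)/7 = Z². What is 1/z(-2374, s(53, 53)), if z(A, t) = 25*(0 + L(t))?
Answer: 1/403200 ≈ 2.4802e-6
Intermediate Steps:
L(Z) = 7*Z²
s(E, F) = 48 (s(E, F) = 64 + 8*(-1*0 - 2) = 64 + 8*(0 - 2) = 64 + 8*(-2) = 64 - 16 = 48)
z(A, t) = 175*t² (z(A, t) = 25*(0 + 7*t²) = 25*(7*t²) = 175*t²)
1/z(-2374, s(53, 53)) = 1/(175*48²) = 1/(175*2304) = 1/403200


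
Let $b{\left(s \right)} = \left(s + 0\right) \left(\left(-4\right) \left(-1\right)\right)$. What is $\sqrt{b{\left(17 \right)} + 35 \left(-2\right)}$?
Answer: $i \sqrt{2} \approx 1.4142 i$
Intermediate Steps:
$b{\left(s \right)} = 4 s$ ($b{\left(s \right)} = s 4 = 4 s$)
$\sqrt{b{\left(17 \right)} + 35 \left(-2\right)} = \sqrt{4 \cdot 17 + 35 \left(-2\right)} = \sqrt{68 - 70} = \sqrt{-2} = i \sqrt{2}$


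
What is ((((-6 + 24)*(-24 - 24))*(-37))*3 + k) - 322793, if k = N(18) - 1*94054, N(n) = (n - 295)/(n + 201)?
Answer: -70286794/219 ≈ -3.2094e+5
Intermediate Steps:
N(n) = (-295 + n)/(201 + n)
k = -20598103/219 (k = (-295 + 18)/(201 + 18) - 1*94054 = -277/219 - 94054 = -20598103/219 ≈ -94055.)
((((-6 + 24)*(-24 - 24))*(-37))*3 + k) - 322793 = ((((-6 + 24)*(-24 - 24))*(-37))*3 - 20598103/219) - 322793 = (((18*(-48))*(-37))*3 - 20598103/219) - 322793 = (-864*(-37)*3 - 20598103/219) - 322793 = (31968*3 - 20598103/219) - 322793 = (95904 - 20598103/219) - 322793 = 404873/219 - 322793 = -70286794/219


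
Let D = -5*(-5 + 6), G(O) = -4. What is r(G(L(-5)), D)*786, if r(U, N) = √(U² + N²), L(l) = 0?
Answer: 786*√41 ≈ 5032.9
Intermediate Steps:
D = -5 (D = -5*1 = -5)
r(U, N) = √(N² + U²)
r(G(L(-5)), D)*786 = √((-5)² + (-4)²)*786 = √(25 + 16)*786 = √41*786 = 786*√41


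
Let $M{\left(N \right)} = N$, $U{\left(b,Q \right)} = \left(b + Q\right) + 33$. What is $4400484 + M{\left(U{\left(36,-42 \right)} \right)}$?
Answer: $4400511$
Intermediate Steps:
$U{\left(b,Q \right)} = 33 + Q + b$ ($U{\left(b,Q \right)} = \left(Q + b\right) + 33 = 33 + Q + b$)
$4400484 + M{\left(U{\left(36,-42 \right)} \right)} = 4400484 + \left(33 - 42 + 36\right) = 4400484 + 27 = 4400511$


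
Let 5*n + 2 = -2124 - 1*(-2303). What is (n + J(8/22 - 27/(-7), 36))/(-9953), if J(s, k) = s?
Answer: -15254/3831905 ≈ -0.0039808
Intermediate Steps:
n = 177/5 (n = -⅖ + (-2124 - 1*(-2303))/5 = -⅖ + (-2124 + 2303)/5 = -⅖ + (⅕)*179 = -⅖ + 179/5 = 177/5 ≈ 35.400)
(n + J(8/22 - 27/(-7), 36))/(-9953) = (177/5 + (8/22 - 27/(-7)))/(-9953) = (177/5 + (8*(1/22) - 27*(-⅐)))*(-1/9953) = (177/5 + (4/11 + 27/7))*(-1/9953) = (177/5 + 325/77)*(-1/9953) = (15254/385)*(-1/9953) = -15254/3831905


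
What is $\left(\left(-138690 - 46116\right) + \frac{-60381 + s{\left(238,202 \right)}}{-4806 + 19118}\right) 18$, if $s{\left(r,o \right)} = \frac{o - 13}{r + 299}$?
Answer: $- \frac{1065275301654}{320231} \approx -3.3266 \cdot 10^{6}$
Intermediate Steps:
$s{\left(r,o \right)} = \frac{-13 + o}{299 + r}$
$\left(\left(-138690 - 46116\right) + \frac{-60381 + s{\left(238,202 \right)}}{-4806 + 19118}\right) 18 = \left(\left(-138690 - 46116\right) + \frac{-60381 + \frac{-13 + 202}{299 + 238}}{-4806 + 19118}\right) 18 = \left(-184806 + \frac{-60381 + \frac{1}{537} \cdot 189}{14312}\right) 18 = \left(-184806 + \left(-60381 + \frac{1}{537} \cdot 189\right) \frac{1}{14312}\right) 18 = \left(-184806 + \left(-60381 + \frac{63}{179}\right) \frac{1}{14312}\right) 18 = \left(-184806 - \frac{1351017}{320231}\right) 18 = \left(- \frac{59181961203}{320231}\right) 18 = - \frac{1065275301654}{320231}$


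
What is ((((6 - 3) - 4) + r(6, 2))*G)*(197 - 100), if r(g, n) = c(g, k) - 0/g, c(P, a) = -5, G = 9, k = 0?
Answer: -5238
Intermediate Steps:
r(g, n) = -5 (r(g, n) = -5 - 0/g = -5 - 1*0 = -5 + 0 = -5)
((((6 - 3) - 4) + r(6, 2))*G)*(197 - 100) = ((((6 - 3) - 4) - 5)*9)*(197 - 100) = (((3 - 4) - 5)*9)*97 = ((-1 - 5)*9)*97 = -6*9*97 = -54*97 = -5238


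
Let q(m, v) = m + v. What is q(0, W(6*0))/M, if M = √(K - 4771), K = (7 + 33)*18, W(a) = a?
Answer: 0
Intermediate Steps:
K = 720 (K = 40*18 = 720)
M = I*√4051 (M = √(720 - 4771) = √(-4051) = I*√4051 ≈ 63.647*I)
q(0, W(6*0))/M = (0 + 6*0)/((I*√4051)) = (0 + 0)*(-I*√4051/4051) = 0*(-I*√4051/4051) = 0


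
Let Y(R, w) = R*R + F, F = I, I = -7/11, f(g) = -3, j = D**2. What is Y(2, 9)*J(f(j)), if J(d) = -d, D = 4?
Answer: 111/11 ≈ 10.091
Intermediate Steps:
j = 16 (j = 4**2 = 16)
I = -7/11 (I = -7*1/11 = -7/11 ≈ -0.63636)
F = -7/11 ≈ -0.63636
Y(R, w) = -7/11 + R**2 (Y(R, w) = R*R - 7/11 = R**2 - 7/11 = -7/11 + R**2)
Y(2, 9)*J(f(j)) = (-7/11 + 2**2)*(-1*(-3)) = (-7/11 + 4)*3 = (37/11)*3 = 111/11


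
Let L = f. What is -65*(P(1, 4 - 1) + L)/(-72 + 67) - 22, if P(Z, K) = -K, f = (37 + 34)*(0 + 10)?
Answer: 9169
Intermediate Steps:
f = 710 (f = 71*10 = 710)
L = 710
-65*(P(1, 4 - 1) + L)/(-72 + 67) - 22 = -65*(-(4 - 1) + 710)/(-72 + 67) - 22 = -65*(-1*3 + 710)/(-5) - 22 = -65*(-3 + 710)*(-1)/5 - 22 = -45955*(-1)/5 - 22 = -65*(-707/5) - 22 = 9191 - 22 = 9169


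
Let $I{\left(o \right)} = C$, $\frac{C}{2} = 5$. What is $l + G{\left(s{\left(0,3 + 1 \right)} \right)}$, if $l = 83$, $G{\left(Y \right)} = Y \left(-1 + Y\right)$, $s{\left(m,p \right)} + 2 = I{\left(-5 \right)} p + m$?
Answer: $1489$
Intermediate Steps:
$C = 10$ ($C = 2 \cdot 5 = 10$)
$I{\left(o \right)} = 10$
$s{\left(m,p \right)} = -2 + m + 10 p$ ($s{\left(m,p \right)} = -2 + \left(10 p + m\right) = -2 + \left(m + 10 p\right) = -2 + m + 10 p$)
$l + G{\left(s{\left(0,3 + 1 \right)} \right)} = 83 + \left(-2 + 0 + 10 \left(3 + 1\right)\right) \left(-1 + \left(-2 + 0 + 10 \left(3 + 1\right)\right)\right) = 83 + \left(-2 + 0 + 10 \cdot 4\right) \left(-1 + \left(-2 + 0 + 10 \cdot 4\right)\right) = 83 + \left(-2 + 0 + 40\right) \left(-1 + \left(-2 + 0 + 40\right)\right) = 83 + 38 \left(-1 + 38\right) = 83 + 38 \cdot 37 = 83 + 1406 = 1489$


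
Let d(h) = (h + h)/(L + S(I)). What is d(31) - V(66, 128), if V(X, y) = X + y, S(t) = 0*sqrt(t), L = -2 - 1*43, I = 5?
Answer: -8792/45 ≈ -195.38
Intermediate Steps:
L = -45 (L = -2 - 43 = -45)
S(t) = 0
d(h) = -2*h/45 (d(h) = (h + h)/(-45 + 0) = (2*h)/(-45) = (2*h)*(-1/45) = -2*h/45)
d(31) - V(66, 128) = -2/45*31 - (66 + 128) = -62/45 - 1*194 = -62/45 - 194 = -8792/45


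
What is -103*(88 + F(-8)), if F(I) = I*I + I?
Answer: -14832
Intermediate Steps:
F(I) = I + I² (F(I) = I² + I = I + I²)
-103*(88 + F(-8)) = -103*(88 - 8*(1 - 8)) = -103*(88 - 8*(-7)) = -103*(88 + 56) = -103*144 = -14832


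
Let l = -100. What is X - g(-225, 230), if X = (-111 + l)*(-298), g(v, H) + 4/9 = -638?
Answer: 571648/9 ≈ 63516.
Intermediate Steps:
g(v, H) = -5746/9 (g(v, H) = -4/9 - 638 = -5746/9)
X = 62878 (X = (-111 - 100)*(-298) = -211*(-298) = 62878)
X - g(-225, 230) = 62878 - 1*(-5746/9) = 62878 + 5746/9 = 571648/9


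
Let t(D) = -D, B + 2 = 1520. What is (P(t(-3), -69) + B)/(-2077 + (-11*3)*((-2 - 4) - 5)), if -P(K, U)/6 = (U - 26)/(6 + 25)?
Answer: -23814/26567 ≈ -0.89638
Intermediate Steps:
B = 1518 (B = -2 + 1520 = 1518)
P(K, U) = 156/31 - 6*U/31 (P(K, U) = -6*(U - 26)/(6 + 25) = -6*(-26 + U)/31 = -6*(-26/31 + U/31) = 156/31 - 6*U/31)
(P(t(-3), -69) + B)/(-2077 + (-11*3)*((-2 - 4) - 5)) = ((156/31 - 6/31*(-69)) + 1518)/(-2077 + (-11*3)*((-2 - 4) - 5)) = ((156/31 + 414/31) + 1518)/(-2077 - 33*(-6 - 5)) = (570/31 + 1518)/(-2077 - 33*(-11)) = 47628/(31*(-2077 + 363)) = (47628/31)/(-1714) = (47628/31)*(-1/1714) = -23814/26567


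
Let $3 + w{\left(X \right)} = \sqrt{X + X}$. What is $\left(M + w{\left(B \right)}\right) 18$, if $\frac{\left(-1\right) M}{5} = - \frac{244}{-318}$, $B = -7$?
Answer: $- \frac{6522}{53} + 18 i \sqrt{14} \approx -123.06 + 67.35 i$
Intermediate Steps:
$M = - \frac{610}{159}$ ($M = - 5 \left(- \frac{244}{-318}\right) = - 5 \left(\left(-244\right) \left(- \frac{1}{318}\right)\right) = \left(-5\right) \frac{122}{159} = - \frac{610}{159} \approx -3.8365$)
$w{\left(X \right)} = -3 + \sqrt{2} \sqrt{X}$ ($w{\left(X \right)} = -3 + \sqrt{X + X} = -3 + \sqrt{2 X} = -3 + \sqrt{2} \sqrt{X}$)
$\left(M + w{\left(B \right)}\right) 18 = \left(- \frac{610}{159} - \left(3 - \sqrt{2} \sqrt{-7}\right)\right) 18 = \left(- \frac{610}{159} - \left(3 - \sqrt{2} i \sqrt{7}\right)\right) 18 = \left(- \frac{610}{159} - \left(3 - i \sqrt{14}\right)\right) 18 = \left(- \frac{1087}{159} + i \sqrt{14}\right) 18 = - \frac{6522}{53} + 18 i \sqrt{14}$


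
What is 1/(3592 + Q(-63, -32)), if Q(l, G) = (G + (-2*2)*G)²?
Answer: 1/12808 ≈ 7.8076e-5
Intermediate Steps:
Q(l, G) = 9*G² (Q(l, G) = (G - 4*G)² = (-3*G)² = 9*G²)
1/(3592 + Q(-63, -32)) = 1/(3592 + 9*(-32)²) = 1/(3592 + 9*1024) = 1/(3592 + 9216) = 1/12808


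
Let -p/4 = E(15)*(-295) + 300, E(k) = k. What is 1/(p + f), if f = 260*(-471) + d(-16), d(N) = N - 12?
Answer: -1/105988 ≈ -9.4350e-6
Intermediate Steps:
d(N) = -12 + N
p = 16500 (p = -4*(15*(-295) + 300) = -4*(-4425 + 300) = -4*(-4125) = 16500)
f = -122488 (f = 260*(-471) + (-12 - 16) = -122460 - 28 = -122488)
1/(p + f) = 1/(16500 - 122488) = 1/(-105988) = -1/105988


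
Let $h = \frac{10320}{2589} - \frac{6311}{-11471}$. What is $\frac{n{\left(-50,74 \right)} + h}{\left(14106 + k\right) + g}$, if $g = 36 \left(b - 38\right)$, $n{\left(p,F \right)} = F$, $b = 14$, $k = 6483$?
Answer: $\frac{155493527}{39053420985} \approx 0.0039816$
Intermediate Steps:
$g = -864$ ($g = 36 \left(14 - 38\right) = 36 \left(-24\right) = -864$)
$h = \frac{44906633}{9899473}$ ($h = 10320 \cdot \frac{1}{2589} - - \frac{6311}{11471} = \frac{3440}{863} + \frac{6311}{11471} = \frac{44906633}{9899473} \approx 4.5363$)
$\frac{n{\left(-50,74 \right)} + h}{\left(14106 + k\right) + g} = \frac{74 + \frac{44906633}{9899473}}{\left(14106 + 6483\right) - 864} = \frac{777467635}{9899473 \left(20589 - 864\right)} = \frac{777467635}{9899473 \cdot 19725} = \frac{777467635}{9899473} \cdot \frac{1}{19725} = \frac{155493527}{39053420985}$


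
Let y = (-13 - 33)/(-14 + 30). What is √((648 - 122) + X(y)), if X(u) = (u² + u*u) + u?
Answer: √34538/8 ≈ 23.230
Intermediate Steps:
y = -23/8 (y = -46/16 = -46*1/16 = -23/8 ≈ -2.8750)
X(u) = u + 2*u² (X(u) = (u² + u²) + u = 2*u² + u = u + 2*u²)
√((648 - 122) + X(y)) = √((648 - 122) - 23*(1 + 2*(-23/8))/8) = √(526 - 23*(1 - 23/4)/8) = √(526 - 23/8*(-19/4)) = √(526 + 437/32) = √(17269/32) = √34538/8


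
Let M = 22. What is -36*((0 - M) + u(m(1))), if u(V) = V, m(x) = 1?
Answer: 756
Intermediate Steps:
-36*((0 - M) + u(m(1))) = -36*((0 - 1*22) + 1) = -36*((0 - 22) + 1) = -36*(-22 + 1) = -36*(-21) = 756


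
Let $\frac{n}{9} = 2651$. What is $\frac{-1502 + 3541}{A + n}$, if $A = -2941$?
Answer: $\frac{2039}{20918} \approx 0.097476$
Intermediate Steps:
$n = 23859$ ($n = 9 \cdot 2651 = 23859$)
$\frac{-1502 + 3541}{A + n} = \frac{-1502 + 3541}{-2941 + 23859} = \frac{2039}{20918}$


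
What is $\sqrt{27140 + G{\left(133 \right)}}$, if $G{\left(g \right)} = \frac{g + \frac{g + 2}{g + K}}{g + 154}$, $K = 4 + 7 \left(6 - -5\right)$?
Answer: $\frac{\sqrt{102378469819906}}{61418} \approx 164.74$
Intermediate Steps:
$K = 81$ ($K = 4 + 7 \left(6 + 5\right) = 4 + 7 \cdot 11 = 4 + 77 = 81$)
$G{\left(g \right)} = \frac{g + \frac{2 + g}{81 + g}}{154 + g}$ ($G{\left(g \right)} = \frac{g + \frac{g + 2}{g + 81}}{g + 154} = \frac{g + \frac{2 + g}{81 + g}}{154 + g}$)
$\sqrt{27140 + G{\left(133 \right)}} = \sqrt{27140 + \frac{2 + 133^{2} + 82 \cdot 133}{12474 + 133^{2} + 235 \cdot 133}} = \sqrt{27140 + \frac{2 + 17689 + 10906}{12474 + 17689 + 31255}} = \sqrt{27140 + \frac{1}{61418} \cdot 28597} = \sqrt{27140 + \frac{28597}{61418}} = \sqrt{\frac{1666913117}{61418}} = \frac{\sqrt{102378469819906}}{61418}$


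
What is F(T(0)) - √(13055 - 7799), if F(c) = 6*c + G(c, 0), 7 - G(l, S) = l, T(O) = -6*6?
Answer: -173 - 6*√146 ≈ -245.50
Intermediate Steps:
T(O) = -36
G(l, S) = 7 - l
F(c) = 7 + 5*c (F(c) = 6*c + (7 - c) = 7 + 5*c)
F(T(0)) - √(13055 - 7799) = (7 + 5*(-36)) - √(13055 - 7799) = (7 - 180) - √5256 = -173 - 6*√146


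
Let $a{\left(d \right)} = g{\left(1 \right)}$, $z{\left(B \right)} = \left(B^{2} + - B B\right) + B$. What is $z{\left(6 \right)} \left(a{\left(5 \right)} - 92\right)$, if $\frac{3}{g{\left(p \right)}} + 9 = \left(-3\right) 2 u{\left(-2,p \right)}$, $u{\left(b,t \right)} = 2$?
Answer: $- \frac{3870}{7} \approx -552.86$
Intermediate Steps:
$g{\left(p \right)} = - \frac{1}{7}$ ($g{\left(p \right)} = \frac{3}{-9 + \left(-3\right) 2 \cdot 2} = \frac{3}{-9 - 12} = \frac{3}{-21} = 3 \left(- \frac{1}{21}\right) = - \frac{1}{7}$)
$z{\left(B \right)} = B$ ($z{\left(B \right)} = \left(B^{2} - B^{2}\right) + B = 0 + B = B$)
$a{\left(d \right)} = - \frac{1}{7}$
$z{\left(6 \right)} \left(a{\left(5 \right)} - 92\right) = 6 \left(- \frac{1}{7} - 92\right) = 6 \left(- \frac{645}{7}\right) = - \frac{3870}{7}$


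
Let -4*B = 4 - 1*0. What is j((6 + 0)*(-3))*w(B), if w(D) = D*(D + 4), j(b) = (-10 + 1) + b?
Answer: 81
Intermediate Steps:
j(b) = -9 + b
B = -1 (B = -(4 - 1*0)/4 = -(4 + 0)/4 = -¼*4 = -1)
w(D) = D*(4 + D)
j((6 + 0)*(-3))*w(B) = (-9 + (6 + 0)*(-3))*(-(4 - 1)) = (-9 + 6*(-3))*(-1*3) = (-9 - 18)*(-3) = -27*(-3) = 81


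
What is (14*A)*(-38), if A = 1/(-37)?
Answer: 532/37 ≈ 14.378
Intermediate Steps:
A = -1/37 ≈ -0.027027
(14*A)*(-38) = (14*(-1/37))*(-38) = -14/37*(-38) = 532/37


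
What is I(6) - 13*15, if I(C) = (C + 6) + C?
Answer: -177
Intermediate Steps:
I(C) = 6 + 2*C (I(C) = (6 + C) + C = 6 + 2*C)
I(6) - 13*15 = (6 + 2*6) - 13*15 = (6 + 12) - 195 = 18 - 195 = -177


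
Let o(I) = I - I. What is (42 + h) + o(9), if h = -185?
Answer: -143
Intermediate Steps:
o(I) = 0
(42 + h) + o(9) = (42 - 185) + 0 = -143 + 0 = -143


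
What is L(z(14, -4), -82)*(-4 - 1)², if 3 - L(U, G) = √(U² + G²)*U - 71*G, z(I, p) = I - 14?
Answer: -145475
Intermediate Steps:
z(I, p) = -14 + I
L(U, G) = 3 + 71*G - U*√(G² + U²) (L(U, G) = 3 - (√(U² + G²)*U - 71*G) = 3 - (√(G² + U²)*U - 71*G) = 3 - (U*√(G² + U²) - 71*G) = 3 - (-71*G + U*√(G² + U²)) = 3 + (71*G - U*√(G² + U²)) = 3 + 71*G - U*√(G² + U²))
L(z(14, -4), -82)*(-4 - 1)² = (3 + 71*(-82) - (-14 + 14)*√((-82)² + (-14 + 14)²))*(-4 - 1)² = (3 - 5822 - 1*0*√(6724 + 0²))*(-5)² = (3 - 5822 - 1*0*√(6724 + 0))*25 = (3 - 5822 - 1*0*√6724)*25 = (3 - 5822 - 1*0*82)*25 = (3 - 5822 + 0)*25 = -5819*25 = -145475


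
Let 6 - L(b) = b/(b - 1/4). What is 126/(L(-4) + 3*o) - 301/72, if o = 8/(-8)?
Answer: 20527/360 ≈ 57.019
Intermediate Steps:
o = -1 (o = 8*(-1/8) = -1)
L(b) = 6 - b/(-1/4 + b) (L(b) = 6 - b/(b - 1/4) = 6 - b/(-1/4 + b))
126/(L(-4) + 3*o) - 301/72 = 126/(2*(-3 + 10*(-4))/(-1 + 4*(-4)) + 3*(-1)) - 301/72 = 126/(2*(-3 - 40)/(-1 - 16) - 3) - 301*1/72 = 126/(2*(-43)/(-17) - 3) - 301/72 = 126/(2*(-1/17)*(-43) - 3) - 301/72 = 126/(86/17 - 3) - 301/72 = 126/(35/17) - 301/72 = 126*(17/35) - 301/72 = 306/5 - 301/72 = 20527/360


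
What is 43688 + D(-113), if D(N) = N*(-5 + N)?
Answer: 57022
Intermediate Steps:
43688 + D(-113) = 43688 - 113*(-5 - 113) = 43688 - 113*(-118) = 43688 + 13334 = 57022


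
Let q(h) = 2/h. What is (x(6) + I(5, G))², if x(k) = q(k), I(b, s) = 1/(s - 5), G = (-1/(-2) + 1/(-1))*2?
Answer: 1/36 ≈ 0.027778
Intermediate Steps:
G = -1 (G = (-1*(-½) + 1*(-1))*2 = (½ - 1)*2 = -½*2 = -1)
I(b, s) = 1/(-5 + s)
x(k) = 2/k
(x(6) + I(5, G))² = (2/6 + 1/(-5 - 1))² = (2*(⅙) + 1/(-6))² = (⅓ - ⅙)² = (⅙)² = 1/36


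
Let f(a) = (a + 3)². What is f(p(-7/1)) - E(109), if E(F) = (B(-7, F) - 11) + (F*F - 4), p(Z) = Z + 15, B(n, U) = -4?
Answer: -11741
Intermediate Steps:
p(Z) = 15 + Z
E(F) = -19 + F² (E(F) = (-4 - 11) + (F*F - 4) = -15 + (F² - 4) = -15 + (-4 + F²) = -19 + F²)
f(a) = (3 + a)²
f(p(-7/1)) - E(109) = (3 + (15 - 7/1))² - (-19 + 109²) = (3 + (15 - 7*1))² - (-19 + 11881) = (3 + (15 - 7))² - 1*11862 = (3 + 8)² - 11862 = 11² - 11862 = 121 - 11862 = -11741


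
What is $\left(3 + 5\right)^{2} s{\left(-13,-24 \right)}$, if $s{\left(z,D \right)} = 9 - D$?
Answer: $2112$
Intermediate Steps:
$\left(3 + 5\right)^{2} s{\left(-13,-24 \right)} = \left(3 + 5\right)^{2} \left(9 - -24\right) = 8^{2} \left(9 + 24\right) = 64 \cdot 33 = 2112$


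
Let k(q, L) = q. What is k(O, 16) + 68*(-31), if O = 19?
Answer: -2089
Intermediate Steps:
k(O, 16) + 68*(-31) = 19 + 68*(-31) = 19 - 2108 = -2089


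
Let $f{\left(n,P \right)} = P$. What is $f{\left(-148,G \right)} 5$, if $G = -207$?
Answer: $-1035$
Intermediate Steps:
$f{\left(-148,G \right)} 5 = \left(-207\right) 5 = -1035$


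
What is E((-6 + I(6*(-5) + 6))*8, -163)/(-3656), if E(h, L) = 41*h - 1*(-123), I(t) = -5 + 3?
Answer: 2501/3656 ≈ 0.68408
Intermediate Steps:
I(t) = -2
E(h, L) = 123 + 41*h (E(h, L) = 41*h + 123 = 123 + 41*h)
E((-6 + I(6*(-5) + 6))*8, -163)/(-3656) = (123 + 41*((-6 - 2)*8))/(-3656) = (123 + 41*(-8*8))*(-1/3656) = (123 + 41*(-64))*(-1/3656) = (123 - 2624)*(-1/3656) = -2501*(-1/3656) = 2501/3656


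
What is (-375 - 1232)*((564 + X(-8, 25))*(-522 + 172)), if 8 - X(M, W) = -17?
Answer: 331283050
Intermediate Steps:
X(M, W) = 25 (X(M, W) = 8 - 1*(-17) = 8 + 17 = 25)
(-375 - 1232)*((564 + X(-8, 25))*(-522 + 172)) = (-375 - 1232)*((564 + 25)*(-522 + 172)) = -946523*(-350) = -1607*(-206150) = 331283050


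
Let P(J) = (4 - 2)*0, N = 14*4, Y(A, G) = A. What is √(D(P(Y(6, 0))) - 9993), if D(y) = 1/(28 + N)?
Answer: I*√17627631/42 ≈ 99.965*I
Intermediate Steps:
N = 56
P(J) = 0 (P(J) = 2*0 = 0)
D(y) = 1/84 (D(y) = 1/(28 + 56) = 1/84)
√(D(P(Y(6, 0))) - 9993) = √(1/84 - 9993) = √(-839411/84) = I*√17627631/42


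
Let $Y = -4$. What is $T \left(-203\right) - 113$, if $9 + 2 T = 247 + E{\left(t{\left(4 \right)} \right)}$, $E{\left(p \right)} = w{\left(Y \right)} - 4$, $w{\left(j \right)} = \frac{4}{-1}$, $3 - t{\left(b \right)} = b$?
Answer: $-23458$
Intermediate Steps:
$t{\left(b \right)} = 3 - b$
$w{\left(j \right)} = -4$ ($w{\left(j \right)} = 4 \left(-1\right) = -4$)
$E{\left(p \right)} = -8$ ($E{\left(p \right)} = -4 - 4 = -8$)
$T = 115$ ($T = - \frac{9}{2} + \frac{247 - 8}{2} = - \frac{9}{2} + \frac{1}{2} \cdot 239 = - \frac{9}{2} + \frac{239}{2} = 115$)
$T \left(-203\right) - 113 = 115 \left(-203\right) - 113 = -23345 - 113 = -23458$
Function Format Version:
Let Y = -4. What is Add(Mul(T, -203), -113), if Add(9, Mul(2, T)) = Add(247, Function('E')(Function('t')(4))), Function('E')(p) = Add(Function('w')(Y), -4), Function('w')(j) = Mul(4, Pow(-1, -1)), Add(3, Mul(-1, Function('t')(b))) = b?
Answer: -23458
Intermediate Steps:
Function('t')(b) = Add(3, Mul(-1, b))
Function('w')(j) = -4 (Function('w')(j) = Mul(4, -1) = -4)
Function('E')(p) = -8 (Function('E')(p) = Add(-4, -4) = -8)
T = 115 (T = Add(Rational(-9, 2), Mul(Rational(1, 2), Add(247, -8))) = Add(Rational(-9, 2), Mul(Rational(1, 2), 239)) = Add(Rational(-9, 2), Rational(239, 2)) = 115)
Add(Mul(T, -203), -113) = Add(Mul(115, -203), -113) = Add(-23345, -113) = -23458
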